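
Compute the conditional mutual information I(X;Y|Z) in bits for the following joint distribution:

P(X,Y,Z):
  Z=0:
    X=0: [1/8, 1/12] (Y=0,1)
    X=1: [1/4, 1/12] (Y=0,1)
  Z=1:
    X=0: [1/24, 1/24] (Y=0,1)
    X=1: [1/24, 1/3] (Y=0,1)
0.0511 bits

Conditional mutual information: I(X;Y|Z) = H(X|Z) + H(Y|Z) - H(X,Y|Z)

H(Z) = 0.9950
H(X,Z) = 1.8292 → H(X|Z) = 0.8342
H(Y,Z) = 1.7909 → H(Y|Z) = 0.7959
H(X,Y,Z) = 2.5739 → H(X,Y|Z) = 1.5790

I(X;Y|Z) = 0.8342 + 0.7959 - 1.5790 = 0.0511 bits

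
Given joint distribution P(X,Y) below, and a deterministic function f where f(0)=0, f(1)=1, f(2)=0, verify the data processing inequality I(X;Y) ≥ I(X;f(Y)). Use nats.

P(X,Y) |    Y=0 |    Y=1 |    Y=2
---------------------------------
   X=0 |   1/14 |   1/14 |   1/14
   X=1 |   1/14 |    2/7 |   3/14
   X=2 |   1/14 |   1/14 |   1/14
I(X;Y) = 0.0334, I(X;f(Y)) = 0.0140, inequality holds: 0.0334 ≥ 0.0140

Data Processing Inequality: For any Markov chain X → Y → Z, we have I(X;Y) ≥ I(X;Z).

Here Z = f(Y) is a deterministic function of Y, forming X → Y → Z.

Original I(X;Y) = 0.0334 nats

After applying f:
P(X,Z) where Z=f(Y):
- P(X,Z=0) = P(X,Y=0) + P(X,Y=2)
- P(X,Z=1) = P(X,Y=1)

I(X;Z) = I(X;f(Y)) = 0.0140 nats

Verification: 0.0334 ≥ 0.0140 ✓

Information cannot be created by processing; the function f can only lose information about X.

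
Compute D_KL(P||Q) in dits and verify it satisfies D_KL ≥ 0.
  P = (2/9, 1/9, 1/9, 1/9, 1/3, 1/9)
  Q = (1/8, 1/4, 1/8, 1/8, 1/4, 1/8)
0.0410 dits

KL divergence satisfies the Gibbs inequality: D_KL(P||Q) ≥ 0 for all distributions P, Q.

D_KL(P||Q) = Σ p(x) log(p(x)/q(x))
Term by term:
  x=0: 2/9 × log_10[(2/9)/(1/8)] = 0.0555
  x=1: 1/9 × log_10[(1/9)/(1/4)] = -0.0391
  x=2: 1/9 × log_10[(1/9)/(1/8)] = -0.0057
  x=3: 1/9 × log_10[(1/9)/(1/8)] = -0.0057
  x=4: 1/3 × log_10[(1/3)/(1/4)] = 0.0416
  x=5: 1/9 × log_10[(1/9)/(1/8)] = -0.0057
D_KL(P||Q) = 0.0410 dits

D_KL(P||Q) = 0.0410 ≥ 0 ✓

This non-negativity is a fundamental property: relative entropy cannot be negative because it measures how different Q is from P.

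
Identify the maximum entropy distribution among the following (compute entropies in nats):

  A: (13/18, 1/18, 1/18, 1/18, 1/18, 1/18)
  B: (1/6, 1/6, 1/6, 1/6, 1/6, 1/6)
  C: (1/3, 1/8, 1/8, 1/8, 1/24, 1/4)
B

For a discrete distribution over n outcomes, entropy is maximized by the uniform distribution.

Computing entropies:
H(A) = 1.0379 nats
H(B) = 1.7918 nats
H(C) = 1.6250 nats

The uniform distribution (where all probabilities equal 1/6) achieves the maximum entropy of log_e(6) = 1.7918 nats.

Distribution B has the highest entropy.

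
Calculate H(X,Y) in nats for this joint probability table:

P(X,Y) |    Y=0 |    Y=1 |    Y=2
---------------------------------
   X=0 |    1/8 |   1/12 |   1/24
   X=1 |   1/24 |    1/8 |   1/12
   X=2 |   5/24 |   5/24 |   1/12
2.0595 nats

Joint entropy is H(X,Y) = -Σ_{x,y} p(x,y) log p(x,y).

Summing over all non-zero entries:
H(X,Y) = -[1/8·log_e(1/8) + 1/12·log_e(1/12) + 1/24·log_e(1/24) + 1/24·log_e(1/24) + 1/8·log_e(1/8) + 1/12·log_e(1/12) + 5/24·log_e(5/24) + 5/24·log_e(5/24) + 1/12·log_e(1/12)]
H(X,Y) = 2.0595 nats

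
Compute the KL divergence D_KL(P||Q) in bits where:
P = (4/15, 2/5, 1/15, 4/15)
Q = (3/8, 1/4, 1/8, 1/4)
0.1044 bits

KL divergence: D_KL(P||Q) = Σ p(x) log(p(x)/q(x))

Computing term by term:
  x=0: 4/15 × log_2[(4/15)/(3/8)] = 4/15 × -0.4919 = -0.1312
  x=1: 2/5 × log_2[(2/5)/(1/4)] = 2/5 × 0.6781 = 0.2712
  x=2: 1/15 × log_2[(1/15)/(1/8)] = 1/15 × -0.9069 = -0.0605
  x=3: 4/15 × log_2[(4/15)/(1/4)] = 4/15 × 0.0931 = 0.0248

D_KL(P||Q) = 0.1044 bits

Note: KL divergence is always non-negative and equals 0 iff P = Q.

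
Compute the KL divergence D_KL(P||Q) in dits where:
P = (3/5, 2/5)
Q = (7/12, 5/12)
0.0002 dits

KL divergence: D_KL(P||Q) = Σ p(x) log(p(x)/q(x))

Computing term by term:
  x=0: 3/5 × log_10[(3/5)/(7/12)] = 3/5 × 0.0122 = 0.0073
  x=1: 2/5 × log_10[(2/5)/(5/12)] = 2/5 × -0.0177 = -0.0071

D_KL(P||Q) = 0.0002 dits

Note: KL divergence is always non-negative and equals 0 iff P = Q.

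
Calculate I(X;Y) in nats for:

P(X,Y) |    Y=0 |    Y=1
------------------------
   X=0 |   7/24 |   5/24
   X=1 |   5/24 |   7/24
0.0140 nats

Mutual information: I(X;Y) = H(X) + H(Y) - H(X,Y)

Marginals:
P(X) = (1/2, 1/2), H(X) = 0.6931 nats
P(Y) = (1/2, 1/2), H(Y) = 0.6931 nats

Joint entropy: H(X,Y) = 1.3723 nats

I(X;Y) = 0.6931 + 0.6931 - 1.3723 = 0.0140 nats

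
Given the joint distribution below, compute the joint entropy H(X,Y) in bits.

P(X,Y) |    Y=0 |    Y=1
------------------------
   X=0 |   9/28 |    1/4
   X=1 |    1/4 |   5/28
1.9701 bits

Joint entropy is H(X,Y) = -Σ_{x,y} p(x,y) log p(x,y).

Summing over all non-zero entries:
H(X,Y) = -[9/28·log_2(9/28) + 1/4·log_2(1/4) + 1/4·log_2(1/4) + 5/28·log_2(5/28)]
H(X,Y) = 1.9701 bits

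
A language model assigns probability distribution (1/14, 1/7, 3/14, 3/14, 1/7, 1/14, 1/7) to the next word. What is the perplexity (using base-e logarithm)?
6.4958

Perplexity is e^H (or exp(H) for natural log).

First, H = -Σ p log p = 1.8712 nats
Perplexity = e^1.8712 = 6.4958

Interpretation: The model's uncertainty is equivalent to choosing uniformly among 6.5 options.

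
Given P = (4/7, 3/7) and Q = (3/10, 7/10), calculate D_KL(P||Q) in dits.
0.0686 dits

KL divergence: D_KL(P||Q) = Σ p(x) log(p(x)/q(x))

Computing term by term:
  x=0: 4/7 × log_10[(4/7)/(3/10)] = 4/7 × 0.2798 = 0.1599
  x=1: 3/7 × log_10[(3/7)/(7/10)] = 3/7 × -0.2131 = -0.0913

D_KL(P||Q) = 0.0686 dits

Note: KL divergence is always non-negative and equals 0 iff P = Q.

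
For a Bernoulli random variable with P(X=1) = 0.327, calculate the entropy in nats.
0.6320 nats

The binary entropy function is:
H(p) = -p log(p) - (1-p) log(1-p)

H(0.327) = -0.327 × log_e(0.327) - 0.673 × log_e(0.673)
H(0.327) = 0.6320 nats

Note: Binary entropy is maximized at p=0.5 (H=1 bit) and minimized at p=0 or p=1 (H=0).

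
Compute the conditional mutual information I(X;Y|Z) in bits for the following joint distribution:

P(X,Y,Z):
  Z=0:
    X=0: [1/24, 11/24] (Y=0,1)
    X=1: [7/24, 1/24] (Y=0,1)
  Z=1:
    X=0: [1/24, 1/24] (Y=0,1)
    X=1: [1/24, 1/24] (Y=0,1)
0.4210 bits

Conditional mutual information: I(X;Y|Z) = H(X|Z) + H(Y|Z) - H(X,Y|Z)

H(Z) = 0.6500
H(X,Z) = 1.6258 → H(X|Z) = 0.9758
H(Y,Z) = 1.6258 → H(Y|Z) = 0.9758
H(X,Y,Z) = 2.1806 → H(X,Y|Z) = 1.5306

I(X;Y|Z) = 0.9758 + 0.9758 - 1.5306 = 0.4210 bits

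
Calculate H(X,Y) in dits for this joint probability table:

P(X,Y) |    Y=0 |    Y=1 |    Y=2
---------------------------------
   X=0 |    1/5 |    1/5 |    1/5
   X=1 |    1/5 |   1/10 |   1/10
0.7592 dits

Joint entropy is H(X,Y) = -Σ_{x,y} p(x,y) log p(x,y).

Summing over all non-zero entries:
H(X,Y) = -[1/5·log_10(1/5) + 1/5·log_10(1/5) + 1/5·log_10(1/5) + 1/5·log_10(1/5) + 1/10·log_10(1/10) + 1/10·log_10(1/10)]
H(X,Y) = 0.7592 dits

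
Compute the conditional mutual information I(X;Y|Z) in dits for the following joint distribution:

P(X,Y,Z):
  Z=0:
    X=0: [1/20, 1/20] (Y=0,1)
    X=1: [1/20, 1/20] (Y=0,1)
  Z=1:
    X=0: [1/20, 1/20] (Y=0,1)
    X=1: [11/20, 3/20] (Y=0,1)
0.0073 dits

Conditional mutual information: I(X;Y|Z) = H(X|Z) + H(Y|Z) - H(X,Y|Z)

H(Z) = 0.2173
H(X,Z) = 0.4084 → H(X|Z) = 0.1911
H(Y,Z) = 0.4729 → H(Y|Z) = 0.2556
H(X,Y,Z) = 0.6567 → H(X,Y|Z) = 0.4394

I(X;Y|Z) = 0.1911 + 0.2556 - 0.4394 = 0.0073 dits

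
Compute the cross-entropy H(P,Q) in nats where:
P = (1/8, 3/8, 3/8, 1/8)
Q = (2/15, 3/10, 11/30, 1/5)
1.2808 nats

Cross-entropy: H(P,Q) = -Σ p(x) log q(x)

Alternatively: H(P,Q) = H(P) + D_KL(P||Q)
H(P) = 1.2555 nats
D_KL(P||Q) = 0.0253 nats

H(P,Q) = 1.2555 + 0.0253 = 1.2808 nats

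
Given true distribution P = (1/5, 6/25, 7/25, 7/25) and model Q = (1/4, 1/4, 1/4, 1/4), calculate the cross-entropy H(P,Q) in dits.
0.6021 dits

Cross-entropy: H(P,Q) = -Σ p(x) log q(x)

Alternatively: H(P,Q) = H(P) + D_KL(P||Q)
H(P) = 0.5981 dits
D_KL(P||Q) = 0.0039 dits

H(P,Q) = 0.5981 + 0.0039 = 0.6021 dits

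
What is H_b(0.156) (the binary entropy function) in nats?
0.4330 nats

The binary entropy function is:
H(p) = -p log(p) - (1-p) log(1-p)

H(0.156) = -0.156 × log_e(0.156) - 0.844 × log_e(0.844)
H(0.156) = 0.4330 nats

Note: Binary entropy is maximized at p=0.5 (H=1 bit) and minimized at p=0 or p=1 (H=0).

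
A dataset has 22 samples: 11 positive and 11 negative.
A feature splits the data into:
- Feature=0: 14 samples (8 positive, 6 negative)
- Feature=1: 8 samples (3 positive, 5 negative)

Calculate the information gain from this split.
0.0260 bits

Information Gain = H(Y) - H(Y|Feature)

Before split:
P(positive) = 11/22 = 0.5000
H(Y) = 1.0000 bits

After split:
Feature=0: H = 0.9852 bits (weight = 14/22)
Feature=1: H = 0.9544 bits (weight = 8/22)
H(Y|Feature) = (14/22)×0.9852 + (8/22)×0.9544 = 0.9740 bits

Information Gain = 1.0000 - 0.9740 = 0.0260 bits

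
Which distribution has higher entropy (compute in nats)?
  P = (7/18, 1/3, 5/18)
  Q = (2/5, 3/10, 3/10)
P

Computing entropies in nats:
H(P) = 1.0893
H(Q) = 1.0889

Distribution P has higher entropy.

Intuition: The distribution closer to uniform (more spread out) has higher entropy.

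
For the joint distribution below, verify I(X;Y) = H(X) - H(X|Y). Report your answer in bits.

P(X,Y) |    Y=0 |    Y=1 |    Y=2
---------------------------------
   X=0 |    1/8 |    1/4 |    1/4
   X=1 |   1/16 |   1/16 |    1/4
I(X;Y) = 0.0567 bits

Mutual information has multiple equivalent forms:
- I(X;Y) = H(X) - H(X|Y)
- I(X;Y) = H(Y) - H(Y|X)
- I(X;Y) = H(X) + H(Y) - H(X,Y)

Computing all quantities:
H(X) = 0.9544, H(Y) = 1.4772, H(X,Y) = 2.3750
H(X|Y) = 0.8978, H(Y|X) = 1.4206

Verification:
H(X) - H(X|Y) = 0.9544 - 0.8978 = 0.0567
H(Y) - H(Y|X) = 1.4772 - 1.4206 = 0.0567
H(X) + H(Y) - H(X,Y) = 0.9544 + 1.4772 - 2.3750 = 0.0567

All forms give I(X;Y) = 0.0567 bits. ✓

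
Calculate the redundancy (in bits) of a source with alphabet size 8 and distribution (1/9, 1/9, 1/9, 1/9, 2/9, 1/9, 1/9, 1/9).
0.0523 bits

Redundancy measures how far a source is from maximum entropy:
R = H_max - H(X)

Maximum entropy for 8 symbols: H_max = log_2(8) = 3.0000 bits
Actual entropy: H(X) = 2.9477 bits
Redundancy: R = 3.0000 - 2.9477 = 0.0523 bits

This redundancy represents potential for compression: the source could be compressed by 0.0523 bits per symbol.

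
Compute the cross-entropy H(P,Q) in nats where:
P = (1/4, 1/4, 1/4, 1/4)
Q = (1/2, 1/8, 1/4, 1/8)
1.5596 nats

Cross-entropy: H(P,Q) = -Σ p(x) log q(x)

Alternatively: H(P,Q) = H(P) + D_KL(P||Q)
H(P) = 1.3863 nats
D_KL(P||Q) = 0.1733 nats

H(P,Q) = 1.3863 + 0.1733 = 1.5596 nats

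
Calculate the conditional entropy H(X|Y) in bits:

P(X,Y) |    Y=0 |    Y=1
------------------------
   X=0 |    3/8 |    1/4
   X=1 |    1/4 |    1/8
0.9512 bits

Using the chain rule: H(X|Y) = H(X,Y) - H(Y)

First, compute H(X,Y) = 1.9056 bits

Marginal P(Y) = (5/8, 3/8)
H(Y) = 0.9544 bits

H(X|Y) = H(X,Y) - H(Y) = 1.9056 - 0.9544 = 0.9512 bits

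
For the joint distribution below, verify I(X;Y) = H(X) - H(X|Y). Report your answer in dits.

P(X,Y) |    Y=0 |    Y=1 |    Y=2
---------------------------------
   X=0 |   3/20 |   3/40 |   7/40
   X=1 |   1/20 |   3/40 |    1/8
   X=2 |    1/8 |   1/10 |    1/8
I(X;Y) = 0.0078 dits

Mutual information has multiple equivalent forms:
- I(X;Y) = H(X) - H(X|Y)
- I(X;Y) = H(Y) - H(Y|X)
- I(X;Y) = H(X) + H(Y) - H(X,Y)

Computing all quantities:
H(X) = 0.4693, H(Y) = 0.4671, H(X,Y) = 0.9285
H(X|Y) = 0.4614, H(Y|X) = 0.4592

Verification:
H(X) - H(X|Y) = 0.4693 - 0.4614 = 0.0078
H(Y) - H(Y|X) = 0.4671 - 0.4592 = 0.0078
H(X) + H(Y) - H(X,Y) = 0.4693 + 0.4671 - 0.9285 = 0.0078

All forms give I(X;Y) = 0.0078 dits. ✓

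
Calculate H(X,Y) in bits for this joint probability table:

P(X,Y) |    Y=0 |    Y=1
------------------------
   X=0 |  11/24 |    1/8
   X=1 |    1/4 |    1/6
1.8217 bits

Joint entropy is H(X,Y) = -Σ_{x,y} p(x,y) log p(x,y).

Summing over all non-zero entries:
H(X,Y) = -[11/24·log_2(11/24) + 1/8·log_2(1/8) + 1/4·log_2(1/4) + 1/6·log_2(1/6)]
H(X,Y) = 1.8217 bits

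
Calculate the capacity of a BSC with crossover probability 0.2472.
0.1932 bits

For a binary symmetric channel (BSC) with error probability p:
Capacity C = 1 - H(p) bits per symbol

where H(p) = -p log₂(p) - (1-p) log₂(1-p) is the binary entropy function.

H(0.2472) = 0.8068 bits
C = 1 - 0.8068 = 0.1932 bits per symbol

This means we can reliably transmit up to 0.1932 bits of information per channel use.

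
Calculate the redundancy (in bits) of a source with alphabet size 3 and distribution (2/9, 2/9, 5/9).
0.1494 bits

Redundancy measures how far a source is from maximum entropy:
R = H_max - H(X)

Maximum entropy for 3 symbols: H_max = log_2(3) = 1.5850 bits
Actual entropy: H(X) = 1.4355 bits
Redundancy: R = 1.5850 - 1.4355 = 0.1494 bits

This redundancy represents potential for compression: the source could be compressed by 0.1494 bits per symbol.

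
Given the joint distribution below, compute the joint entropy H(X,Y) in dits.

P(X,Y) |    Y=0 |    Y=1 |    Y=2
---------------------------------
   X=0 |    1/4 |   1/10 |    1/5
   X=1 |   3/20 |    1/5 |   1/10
0.7537 dits

Joint entropy is H(X,Y) = -Σ_{x,y} p(x,y) log p(x,y).

Summing over all non-zero entries:
H(X,Y) = -[1/4·log_10(1/4) + 1/10·log_10(1/10) + 1/5·log_10(1/5) + 3/20·log_10(3/20) + 1/5·log_10(1/5) + 1/10·log_10(1/10)]
H(X,Y) = 0.7537 dits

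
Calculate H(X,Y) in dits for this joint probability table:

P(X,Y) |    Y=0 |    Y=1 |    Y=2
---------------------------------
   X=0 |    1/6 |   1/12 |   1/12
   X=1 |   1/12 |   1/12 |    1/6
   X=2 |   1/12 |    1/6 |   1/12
0.9287 dits

Joint entropy is H(X,Y) = -Σ_{x,y} p(x,y) log p(x,y).

Summing over all non-zero entries:
H(X,Y) = -[1/6·log_10(1/6) + 1/12·log_10(1/12) + 1/12·log_10(1/12) + 1/12·log_10(1/12) + 1/12·log_10(1/12) + 1/6·log_10(1/6) + 1/12·log_10(1/12) + 1/6·log_10(1/6) + 1/12·log_10(1/12)]
H(X,Y) = 0.9287 dits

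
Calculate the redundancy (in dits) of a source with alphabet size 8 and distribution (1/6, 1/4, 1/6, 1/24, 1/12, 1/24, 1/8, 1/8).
0.0625 dits

Redundancy measures how far a source is from maximum entropy:
R = H_max - H(X)

Maximum entropy for 8 symbols: H_max = log_10(8) = 0.9031 dits
Actual entropy: H(X) = 0.8406 dits
Redundancy: R = 0.9031 - 0.8406 = 0.0625 dits

This redundancy represents potential for compression: the source could be compressed by 0.0625 dits per symbol.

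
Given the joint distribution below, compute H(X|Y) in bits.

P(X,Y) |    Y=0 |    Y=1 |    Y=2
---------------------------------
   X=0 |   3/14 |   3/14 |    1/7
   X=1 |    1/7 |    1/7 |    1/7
0.9793 bits

Using the chain rule: H(X|Y) = H(X,Y) - H(Y)

First, compute H(X,Y) = 2.5567 bits

Marginal P(Y) = (5/14, 5/14, 2/7)
H(Y) = 1.5774 bits

H(X|Y) = H(X,Y) - H(Y) = 2.5567 - 1.5774 = 0.9793 bits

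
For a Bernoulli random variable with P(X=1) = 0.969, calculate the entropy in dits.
0.0600 dits

The binary entropy function is:
H(p) = -p log(p) - (1-p) log(1-p)

H(0.969) = -0.969 × log_10(0.969) - 0.031 × log_10(0.031)
H(0.969) = 0.0600 dits

Note: Binary entropy is maximized at p=0.5 (H=1 bit) and minimized at p=0 or p=1 (H=0).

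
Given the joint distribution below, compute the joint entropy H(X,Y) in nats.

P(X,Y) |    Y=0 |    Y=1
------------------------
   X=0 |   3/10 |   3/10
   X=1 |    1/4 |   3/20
1.3535 nats

Joint entropy is H(X,Y) = -Σ_{x,y} p(x,y) log p(x,y).

Summing over all non-zero entries:
H(X,Y) = -[3/10·log_e(3/10) + 3/10·log_e(3/10) + 1/4·log_e(1/4) + 3/20·log_e(3/20)]
H(X,Y) = 1.3535 nats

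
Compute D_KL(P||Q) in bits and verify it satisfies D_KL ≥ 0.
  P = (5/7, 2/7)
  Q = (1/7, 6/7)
1.2057 bits

KL divergence satisfies the Gibbs inequality: D_KL(P||Q) ≥ 0 for all distributions P, Q.

D_KL(P||Q) = Σ p(x) log(p(x)/q(x))
Term by term:
  x=0: 5/7 × log_2[(5/7)/(1/7)] = 1.6585
  x=1: 2/7 × log_2[(2/7)/(6/7)] = -0.4528
D_KL(P||Q) = 1.2057 bits

D_KL(P||Q) = 1.2057 ≥ 0 ✓

This non-negativity is a fundamental property: relative entropy cannot be negative because it measures how different Q is from P.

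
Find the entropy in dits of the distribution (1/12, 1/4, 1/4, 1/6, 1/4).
0.6712 dits

Shannon entropy is H(X) = -Σ p(x) log p(x).

For P = (1/12, 1/4, 1/4, 1/6, 1/4):
H = -1/12 × log_10(1/12) -1/4 × log_10(1/4) -1/4 × log_10(1/4) -1/6 × log_10(1/6) -1/4 × log_10(1/4)
H = 0.6712 dits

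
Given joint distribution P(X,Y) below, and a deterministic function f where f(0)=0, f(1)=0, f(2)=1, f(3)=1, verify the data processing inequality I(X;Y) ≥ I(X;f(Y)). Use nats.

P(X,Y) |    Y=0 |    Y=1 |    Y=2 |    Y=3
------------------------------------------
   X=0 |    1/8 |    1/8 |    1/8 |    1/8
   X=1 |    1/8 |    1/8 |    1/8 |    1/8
I(X;Y) = 0.0000, I(X;f(Y)) = 0.0000, inequality holds: 0.0000 ≥ 0.0000

Data Processing Inequality: For any Markov chain X → Y → Z, we have I(X;Y) ≥ I(X;Z).

Here Z = f(Y) is a deterministic function of Y, forming X → Y → Z.

Original I(X;Y) = 0.0000 nats

After applying f:
P(X,Z) where Z=f(Y):
- P(X,Z=0) = P(X,Y=0) + P(X,Y=1)
- P(X,Z=1) = P(X,Y=2) + P(X,Y=3)

I(X;Z) = I(X;f(Y)) = 0.0000 nats

Verification: 0.0000 ≥ 0.0000 ✓

Information cannot be created by processing; the function f can only lose information about X.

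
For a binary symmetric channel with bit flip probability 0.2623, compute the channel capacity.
0.1698 bits

For a binary symmetric channel (BSC) with error probability p:
Capacity C = 1 - H(p) bits per symbol

where H(p) = -p log₂(p) - (1-p) log₂(1-p) is the binary entropy function.

H(0.2623) = 0.8302 bits
C = 1 - 0.8302 = 0.1698 bits per symbol

This means we can reliably transmit up to 0.1698 bits of information per channel use.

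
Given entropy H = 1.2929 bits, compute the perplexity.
2.4502

Perplexity is 2^H (or exp(H) for natural log).

H = 1.2929 bits
Perplexity = 2^1.2929 = 2.4502

Interpretation: The model's uncertainty is equivalent to choosing uniformly among 2.5 options.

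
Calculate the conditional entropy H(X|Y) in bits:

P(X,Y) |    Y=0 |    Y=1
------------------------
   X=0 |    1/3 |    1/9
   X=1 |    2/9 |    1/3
0.9000 bits

Using the chain rule: H(X|Y) = H(X,Y) - H(Y)

First, compute H(X,Y) = 1.8911 bits

Marginal P(Y) = (5/9, 4/9)
H(Y) = 0.9911 bits

H(X|Y) = H(X,Y) - H(Y) = 1.8911 - 0.9911 = 0.9000 bits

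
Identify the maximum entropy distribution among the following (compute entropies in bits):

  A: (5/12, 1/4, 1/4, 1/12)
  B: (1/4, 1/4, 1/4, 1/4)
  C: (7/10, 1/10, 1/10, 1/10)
B

For a discrete distribution over n outcomes, entropy is maximized by the uniform distribution.

Computing entropies:
H(A) = 1.8250 bits
H(B) = 2.0000 bits
H(C) = 1.3568 bits

The uniform distribution (where all probabilities equal 1/4) achieves the maximum entropy of log_2(4) = 2.0000 bits.

Distribution B has the highest entropy.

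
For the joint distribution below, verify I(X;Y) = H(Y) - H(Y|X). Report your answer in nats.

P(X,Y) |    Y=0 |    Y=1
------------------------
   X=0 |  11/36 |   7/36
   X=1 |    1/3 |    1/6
I(X;Y) = 0.0017 nats

Mutual information has multiple equivalent forms:
- I(X;Y) = H(X) - H(X|Y)
- I(X;Y) = H(Y) - H(Y|X)
- I(X;Y) = H(X) + H(Y) - H(X,Y)

Computing all quantities:
H(X) = 0.6931, H(Y) = 0.6541, H(X,Y) = 1.3455
H(X|Y) = 0.6915, H(Y|X) = 0.6524

Verification:
H(X) - H(X|Y) = 0.6931 - 0.6915 = 0.0017
H(Y) - H(Y|X) = 0.6541 - 0.6524 = 0.0017
H(X) + H(Y) - H(X,Y) = 0.6931 + 0.6541 - 1.3455 = 0.0017

All forms give I(X;Y) = 0.0017 nats. ✓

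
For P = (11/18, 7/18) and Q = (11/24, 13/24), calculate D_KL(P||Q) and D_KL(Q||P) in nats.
D_KL(P||Q) = 0.0469, D_KL(Q||P) = 0.0476

KL divergence is not symmetric: D_KL(P||Q) ≠ D_KL(Q||P) in general.

D_KL(P||Q) = 0.0469 nats
D_KL(Q||P) = 0.0476 nats

No, they are not equal!

This asymmetry is why KL divergence is not a true distance metric.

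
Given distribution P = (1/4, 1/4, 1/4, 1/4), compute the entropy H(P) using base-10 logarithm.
0.6021 dits

Shannon entropy is H(X) = -Σ p(x) log p(x).

For P = (1/4, 1/4, 1/4, 1/4):
H = -1/4 × log_10(1/4) -1/4 × log_10(1/4) -1/4 × log_10(1/4) -1/4 × log_10(1/4)
H = 0.6021 dits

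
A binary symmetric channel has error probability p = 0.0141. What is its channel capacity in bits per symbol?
0.8931 bits

For a binary symmetric channel (BSC) with error probability p:
Capacity C = 1 - H(p) bits per symbol

where H(p) = -p log₂(p) - (1-p) log₂(1-p) is the binary entropy function.

H(0.0141) = 0.1069 bits
C = 1 - 0.1069 = 0.8931 bits per symbol

This means we can reliably transmit up to 0.8931 bits of information per channel use.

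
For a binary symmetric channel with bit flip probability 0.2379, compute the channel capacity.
0.2085 bits

For a binary symmetric channel (BSC) with error probability p:
Capacity C = 1 - H(p) bits per symbol

where H(p) = -p log₂(p) - (1-p) log₂(1-p) is the binary entropy function.

H(0.2379) = 0.7915 bits
C = 1 - 0.7915 = 0.2085 bits per symbol

This means we can reliably transmit up to 0.2085 bits of information per channel use.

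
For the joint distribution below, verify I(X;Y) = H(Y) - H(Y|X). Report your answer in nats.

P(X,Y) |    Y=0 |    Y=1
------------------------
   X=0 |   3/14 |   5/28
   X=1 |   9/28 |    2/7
I(X;Y) = 0.0001 nats

Mutual information has multiple equivalent forms:
- I(X;Y) = H(X) - H(X|Y)
- I(X;Y) = H(Y) - H(Y|X)
- I(X;Y) = H(X) + H(Y) - H(X,Y)

Computing all quantities:
H(X) = 0.6700, H(Y) = 0.6906, H(X,Y) = 1.3605
H(X|Y) = 0.6699, H(Y|X) = 0.6905

Verification:
H(X) - H(X|Y) = 0.6700 - 0.6699 = 0.0001
H(Y) - H(Y|X) = 0.6906 - 0.6905 = 0.0001
H(X) + H(Y) - H(X,Y) = 0.6700 + 0.6906 - 1.3605 = 0.0001

All forms give I(X;Y) = 0.0001 nats. ✓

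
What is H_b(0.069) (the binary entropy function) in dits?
0.1090 dits

The binary entropy function is:
H(p) = -p log(p) - (1-p) log(1-p)

H(0.069) = -0.069 × log_10(0.069) - 0.931 × log_10(0.931)
H(0.069) = 0.1090 dits

Note: Binary entropy is maximized at p=0.5 (H=1 bit) and minimized at p=0 or p=1 (H=0).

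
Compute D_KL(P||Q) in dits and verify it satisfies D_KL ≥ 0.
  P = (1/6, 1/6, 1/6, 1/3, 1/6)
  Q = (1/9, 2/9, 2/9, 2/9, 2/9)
0.0256 dits

KL divergence satisfies the Gibbs inequality: D_KL(P||Q) ≥ 0 for all distributions P, Q.

D_KL(P||Q) = Σ p(x) log(p(x)/q(x))
Term by term:
  x=0: 1/6 × log_10[(1/6)/(1/9)] = 0.0293
  x=1: 1/6 × log_10[(1/6)/(2/9)] = -0.0208
  x=2: 1/6 × log_10[(1/6)/(2/9)] = -0.0208
  x=3: 1/3 × log_10[(1/3)/(2/9)] = 0.0587
  x=4: 1/6 × log_10[(1/6)/(2/9)] = -0.0208
D_KL(P||Q) = 0.0256 dits

D_KL(P||Q) = 0.0256 ≥ 0 ✓

This non-negativity is a fundamental property: relative entropy cannot be negative because it measures how different Q is from P.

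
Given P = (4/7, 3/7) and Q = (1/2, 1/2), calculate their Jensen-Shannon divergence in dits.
0.0011 dits

Jensen-Shannon divergence is:
JSD(P||Q) = 0.5 × D_KL(P||M) + 0.5 × D_KL(Q||M)
where M = 0.5 × (P + Q) is the mixture distribution.

M = 0.5 × (4/7, 3/7) + 0.5 × (1/2, 1/2) = (15/28, 13/28)

D_KL(P||M) = 0.0011 dits
D_KL(Q||M) = 0.0011 dits

JSD(P||Q) = 0.5 × 0.0011 + 0.5 × 0.0011 = 0.0011 dits

Unlike KL divergence, JSD is symmetric and bounded: 0 ≤ JSD ≤ log(2).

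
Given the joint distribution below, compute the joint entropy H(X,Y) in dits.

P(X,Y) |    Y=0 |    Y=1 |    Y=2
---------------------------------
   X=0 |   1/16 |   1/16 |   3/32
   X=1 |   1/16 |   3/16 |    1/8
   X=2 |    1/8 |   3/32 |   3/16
0.9169 dits

Joint entropy is H(X,Y) = -Σ_{x,y} p(x,y) log p(x,y).

Summing over all non-zero entries:
H(X,Y) = -[1/16·log_10(1/16) + 1/16·log_10(1/16) + 3/32·log_10(3/32) + 1/16·log_10(1/16) + 3/16·log_10(3/16) + 1/8·log_10(1/8) + 1/8·log_10(1/8) + 3/32·log_10(3/32) + 3/16·log_10(3/16)]
H(X,Y) = 0.9169 dits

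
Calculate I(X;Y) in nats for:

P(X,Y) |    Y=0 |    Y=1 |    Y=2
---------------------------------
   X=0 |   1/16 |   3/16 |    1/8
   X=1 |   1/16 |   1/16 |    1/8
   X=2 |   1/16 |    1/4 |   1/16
0.0594 nats

Mutual information: I(X;Y) = H(X) + H(Y) - H(X,Y)

Marginals:
P(X) = (3/8, 1/4, 3/8), H(X) = 1.0822 nats
P(Y) = (3/16, 1/2, 5/16), H(Y) = 1.0239 nats

Joint entropy: H(X,Y) = 2.0467 nats

I(X;Y) = 1.0822 + 1.0239 - 2.0467 = 0.0594 nats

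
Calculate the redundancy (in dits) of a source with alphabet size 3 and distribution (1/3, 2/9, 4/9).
0.0164 dits

Redundancy measures how far a source is from maximum entropy:
R = H_max - H(X)

Maximum entropy for 3 symbols: H_max = log_10(3) = 0.4771 dits
Actual entropy: H(X) = 0.4607 dits
Redundancy: R = 0.4771 - 0.4607 = 0.0164 dits

This redundancy represents potential for compression: the source could be compressed by 0.0164 dits per symbol.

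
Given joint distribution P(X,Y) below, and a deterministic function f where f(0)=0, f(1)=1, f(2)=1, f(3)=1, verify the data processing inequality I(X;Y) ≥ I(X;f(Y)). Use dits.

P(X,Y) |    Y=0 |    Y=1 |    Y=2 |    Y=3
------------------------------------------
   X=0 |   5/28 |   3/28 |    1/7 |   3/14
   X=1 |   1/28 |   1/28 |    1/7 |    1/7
I(X;Y) = 0.0158, I(X;f(Y)) = 0.0103, inequality holds: 0.0158 ≥ 0.0103

Data Processing Inequality: For any Markov chain X → Y → Z, we have I(X;Y) ≥ I(X;Z).

Here Z = f(Y) is a deterministic function of Y, forming X → Y → Z.

Original I(X;Y) = 0.0158 dits

After applying f:
P(X,Z) where Z=f(Y):
- P(X,Z=0) = P(X,Y=0)
- P(X,Z=1) = P(X,Y=1) + P(X,Y=2) + P(X,Y=3)

I(X;Z) = I(X;f(Y)) = 0.0103 dits

Verification: 0.0158 ≥ 0.0103 ✓

Information cannot be created by processing; the function f can only lose information about X.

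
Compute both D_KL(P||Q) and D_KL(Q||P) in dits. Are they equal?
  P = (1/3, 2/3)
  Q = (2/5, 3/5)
D_KL(P||Q) = 0.0041, D_KL(Q||P) = 0.0042

KL divergence is not symmetric: D_KL(P||Q) ≠ D_KL(Q||P) in general.

D_KL(P||Q) = 0.0041 dits
D_KL(Q||P) = 0.0042 dits

No, they are not equal!

This asymmetry is why KL divergence is not a true distance metric.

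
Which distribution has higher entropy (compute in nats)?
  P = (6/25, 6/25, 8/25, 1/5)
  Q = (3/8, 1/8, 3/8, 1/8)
P

Computing entropies in nats:
H(P) = 1.3715
H(Q) = 1.2555

Distribution P has higher entropy.

Intuition: The distribution closer to uniform (more spread out) has higher entropy.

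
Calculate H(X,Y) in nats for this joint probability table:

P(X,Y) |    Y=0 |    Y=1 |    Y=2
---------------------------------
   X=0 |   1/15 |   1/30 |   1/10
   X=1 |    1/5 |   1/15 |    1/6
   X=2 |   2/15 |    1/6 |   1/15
2.0730 nats

Joint entropy is H(X,Y) = -Σ_{x,y} p(x,y) log p(x,y).

Summing over all non-zero entries:
H(X,Y) = -[1/15·log_e(1/15) + 1/30·log_e(1/30) + 1/10·log_e(1/10) + 1/5·log_e(1/5) + 1/15·log_e(1/15) + 1/6·log_e(1/6) + 2/15·log_e(2/15) + 1/6·log_e(1/6) + 1/15·log_e(1/15)]
H(X,Y) = 2.0730 nats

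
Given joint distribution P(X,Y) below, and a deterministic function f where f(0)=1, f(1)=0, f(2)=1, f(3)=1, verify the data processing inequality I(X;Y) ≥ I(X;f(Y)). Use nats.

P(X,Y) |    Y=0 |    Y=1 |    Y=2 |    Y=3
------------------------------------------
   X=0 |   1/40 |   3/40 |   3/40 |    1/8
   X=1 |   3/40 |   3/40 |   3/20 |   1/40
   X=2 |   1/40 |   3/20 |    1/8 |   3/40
I(X;Y) = 0.0814, I(X;f(Y)) = 0.0142, inequality holds: 0.0814 ≥ 0.0142

Data Processing Inequality: For any Markov chain X → Y → Z, we have I(X;Y) ≥ I(X;Z).

Here Z = f(Y) is a deterministic function of Y, forming X → Y → Z.

Original I(X;Y) = 0.0814 nats

After applying f:
P(X,Z) where Z=f(Y):
- P(X,Z=0) = P(X,Y=1)
- P(X,Z=1) = P(X,Y=0) + P(X,Y=2) + P(X,Y=3)

I(X;Z) = I(X;f(Y)) = 0.0142 nats

Verification: 0.0814 ≥ 0.0142 ✓

Information cannot be created by processing; the function f can only lose information about X.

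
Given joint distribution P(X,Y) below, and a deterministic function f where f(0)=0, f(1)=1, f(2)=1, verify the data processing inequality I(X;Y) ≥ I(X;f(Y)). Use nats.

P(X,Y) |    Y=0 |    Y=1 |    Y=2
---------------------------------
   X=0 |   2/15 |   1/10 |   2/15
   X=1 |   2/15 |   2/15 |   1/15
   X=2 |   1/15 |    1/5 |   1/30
I(X;Y) = 0.0622, I(X;f(Y)) = 0.0129, inequality holds: 0.0622 ≥ 0.0129

Data Processing Inequality: For any Markov chain X → Y → Z, we have I(X;Y) ≥ I(X;Z).

Here Z = f(Y) is a deterministic function of Y, forming X → Y → Z.

Original I(X;Y) = 0.0622 nats

After applying f:
P(X,Z) where Z=f(Y):
- P(X,Z=0) = P(X,Y=0)
- P(X,Z=1) = P(X,Y=1) + P(X,Y=2)

I(X;Z) = I(X;f(Y)) = 0.0129 nats

Verification: 0.0622 ≥ 0.0129 ✓

Information cannot be created by processing; the function f can only lose information about X.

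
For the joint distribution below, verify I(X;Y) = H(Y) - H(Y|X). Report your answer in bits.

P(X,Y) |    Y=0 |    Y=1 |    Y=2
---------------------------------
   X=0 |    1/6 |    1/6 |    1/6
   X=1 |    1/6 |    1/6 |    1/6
I(X;Y) = 0.0000 bits

Mutual information has multiple equivalent forms:
- I(X;Y) = H(X) - H(X|Y)
- I(X;Y) = H(Y) - H(Y|X)
- I(X;Y) = H(X) + H(Y) - H(X,Y)

Computing all quantities:
H(X) = 1.0000, H(Y) = 1.5850, H(X,Y) = 2.5850
H(X|Y) = 1.0000, H(Y|X) = 1.5850

Verification:
H(X) - H(X|Y) = 1.0000 - 1.0000 = 0.0000
H(Y) - H(Y|X) = 1.5850 - 1.5850 = 0.0000
H(X) + H(Y) - H(X,Y) = 1.0000 + 1.5850 - 2.5850 = 0.0000

All forms give I(X;Y) = 0.0000 bits. ✓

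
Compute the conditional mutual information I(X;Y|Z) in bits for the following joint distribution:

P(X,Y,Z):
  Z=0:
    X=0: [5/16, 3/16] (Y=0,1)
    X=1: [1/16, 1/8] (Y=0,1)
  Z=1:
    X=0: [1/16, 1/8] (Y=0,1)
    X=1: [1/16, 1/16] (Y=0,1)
0.0402 bits

Conditional mutual information: I(X;Y|Z) = H(X|Z) + H(Y|Z) - H(X,Y|Z)

H(Z) = 0.8960
H(X,Z) = 1.7806 → H(X|Z) = 0.8846
H(Y,Z) = 1.8829 → H(Y|Z) = 0.9868
H(X,Y,Z) = 2.7272 → H(X,Y|Z) = 1.8312

I(X;Y|Z) = 0.8846 + 0.9868 - 1.8312 = 0.0402 bits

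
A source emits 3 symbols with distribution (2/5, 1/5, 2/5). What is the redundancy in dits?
0.0190 dits

Redundancy measures how far a source is from maximum entropy:
R = H_max - H(X)

Maximum entropy for 3 symbols: H_max = log_10(3) = 0.4771 dits
Actual entropy: H(X) = 0.4581 dits
Redundancy: R = 0.4771 - 0.4581 = 0.0190 dits

This redundancy represents potential for compression: the source could be compressed by 0.0190 dits per symbol.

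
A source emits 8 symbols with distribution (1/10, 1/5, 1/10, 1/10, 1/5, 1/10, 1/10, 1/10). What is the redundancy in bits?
0.0781 bits

Redundancy measures how far a source is from maximum entropy:
R = H_max - H(X)

Maximum entropy for 8 symbols: H_max = log_2(8) = 3.0000 bits
Actual entropy: H(X) = 2.9219 bits
Redundancy: R = 3.0000 - 2.9219 = 0.0781 bits

This redundancy represents potential for compression: the source could be compressed by 0.0781 bits per symbol.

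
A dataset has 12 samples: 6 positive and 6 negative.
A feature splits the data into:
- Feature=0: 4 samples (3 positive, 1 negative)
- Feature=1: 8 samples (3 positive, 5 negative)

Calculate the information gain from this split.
0.0933 bits

Information Gain = H(Y) - H(Y|Feature)

Before split:
P(positive) = 6/12 = 0.5000
H(Y) = 1.0000 bits

After split:
Feature=0: H = 0.8113 bits (weight = 4/12)
Feature=1: H = 0.9544 bits (weight = 8/12)
H(Y|Feature) = (4/12)×0.8113 + (8/12)×0.9544 = 0.9067 bits

Information Gain = 1.0000 - 0.9067 = 0.0933 bits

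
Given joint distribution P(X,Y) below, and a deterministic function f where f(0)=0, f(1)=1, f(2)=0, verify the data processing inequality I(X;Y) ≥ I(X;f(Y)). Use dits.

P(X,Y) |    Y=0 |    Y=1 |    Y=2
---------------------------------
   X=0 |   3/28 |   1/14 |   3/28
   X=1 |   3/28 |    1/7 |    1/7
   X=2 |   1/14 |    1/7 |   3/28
I(X;Y) = 0.0065, I(X;f(Y)) = 0.0055, inequality holds: 0.0065 ≥ 0.0055

Data Processing Inequality: For any Markov chain X → Y → Z, we have I(X;Y) ≥ I(X;Z).

Here Z = f(Y) is a deterministic function of Y, forming X → Y → Z.

Original I(X;Y) = 0.0065 dits

After applying f:
P(X,Z) where Z=f(Y):
- P(X,Z=0) = P(X,Y=0) + P(X,Y=2)
- P(X,Z=1) = P(X,Y=1)

I(X;Z) = I(X;f(Y)) = 0.0055 dits

Verification: 0.0065 ≥ 0.0055 ✓

Information cannot be created by processing; the function f can only lose information about X.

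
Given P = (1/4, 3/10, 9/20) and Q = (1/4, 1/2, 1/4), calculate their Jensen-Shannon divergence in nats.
0.0271 nats

Jensen-Shannon divergence is:
JSD(P||Q) = 0.5 × D_KL(P||M) + 0.5 × D_KL(Q||M)
where M = 0.5 × (P + Q) is the mixture distribution.

M = 0.5 × (1/4, 3/10, 9/20) + 0.5 × (1/4, 1/2, 1/4) = (1/4, 2/5, 7/20)

D_KL(P||M) = 0.0268 nats
D_KL(Q||M) = 0.0275 nats

JSD(P||Q) = 0.5 × 0.0268 + 0.5 × 0.0275 = 0.0271 nats

Unlike KL divergence, JSD is symmetric and bounded: 0 ≤ JSD ≤ log(2).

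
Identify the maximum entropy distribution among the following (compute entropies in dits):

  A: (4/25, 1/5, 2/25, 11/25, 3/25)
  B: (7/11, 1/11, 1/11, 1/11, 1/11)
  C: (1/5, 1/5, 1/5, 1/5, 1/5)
C

For a discrete distribution over n outcomes, entropy is maximized by the uniform distribution.

Computing entropies:
H(A) = 0.6223 dits
H(B) = 0.5036 dits
H(C) = 0.6990 dits

The uniform distribution (where all probabilities equal 1/5) achieves the maximum entropy of log_10(5) = 0.6990 dits.

Distribution C has the highest entropy.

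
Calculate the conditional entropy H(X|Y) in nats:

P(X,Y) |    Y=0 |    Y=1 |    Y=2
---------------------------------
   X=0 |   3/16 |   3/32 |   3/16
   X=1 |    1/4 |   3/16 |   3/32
0.6568 nats

Using the chain rule: H(X|Y) = H(X,Y) - H(Y)

First, compute H(X,Y) = 1.7320 nats

Marginal P(Y) = (7/16, 9/32, 9/32)
H(Y) = 1.0752 nats

H(X|Y) = H(X,Y) - H(Y) = 1.7320 - 1.0752 = 0.6568 nats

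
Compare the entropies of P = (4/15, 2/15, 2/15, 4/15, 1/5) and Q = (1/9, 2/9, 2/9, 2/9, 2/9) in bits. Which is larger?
Q

Computing entropies in bits:
H(P) = 2.2566
H(Q) = 2.2810

Distribution Q has higher entropy.

Intuition: The distribution closer to uniform (more spread out) has higher entropy.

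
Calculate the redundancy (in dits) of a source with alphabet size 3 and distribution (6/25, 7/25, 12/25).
0.0206 dits

Redundancy measures how far a source is from maximum entropy:
R = H_max - H(X)

Maximum entropy for 3 symbols: H_max = log_10(3) = 0.4771 dits
Actual entropy: H(X) = 0.4565 dits
Redundancy: R = 0.4771 - 0.4565 = 0.0206 dits

This redundancy represents potential for compression: the source could be compressed by 0.0206 dits per symbol.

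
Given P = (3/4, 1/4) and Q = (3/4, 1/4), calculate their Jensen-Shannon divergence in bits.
0.0000 bits

Jensen-Shannon divergence is:
JSD(P||Q) = 0.5 × D_KL(P||M) + 0.5 × D_KL(Q||M)
where M = 0.5 × (P + Q) is the mixture distribution.

M = 0.5 × (3/4, 1/4) + 0.5 × (3/4, 1/4) = (3/4, 1/4)

D_KL(P||M) = 0.0000 bits
D_KL(Q||M) = 0.0000 bits

JSD(P||Q) = 0.5 × 0.0000 + 0.5 × 0.0000 = 0.0000 bits

Unlike KL divergence, JSD is symmetric and bounded: 0 ≤ JSD ≤ log(2).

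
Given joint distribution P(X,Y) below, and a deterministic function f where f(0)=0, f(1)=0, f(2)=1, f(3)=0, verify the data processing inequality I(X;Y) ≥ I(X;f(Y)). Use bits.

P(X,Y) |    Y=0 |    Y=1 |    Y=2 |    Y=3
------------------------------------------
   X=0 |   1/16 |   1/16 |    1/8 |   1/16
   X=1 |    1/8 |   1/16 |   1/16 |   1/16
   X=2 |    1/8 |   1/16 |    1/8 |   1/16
I(X;Y) = 0.0339, I(X;f(Y)) = 0.0227, inequality holds: 0.0339 ≥ 0.0227

Data Processing Inequality: For any Markov chain X → Y → Z, we have I(X;Y) ≥ I(X;Z).

Here Z = f(Y) is a deterministic function of Y, forming X → Y → Z.

Original I(X;Y) = 0.0339 bits

After applying f:
P(X,Z) where Z=f(Y):
- P(X,Z=0) = P(X,Y=0) + P(X,Y=1) + P(X,Y=3)
- P(X,Z=1) = P(X,Y=2)

I(X;Z) = I(X;f(Y)) = 0.0227 bits

Verification: 0.0339 ≥ 0.0227 ✓

Information cannot be created by processing; the function f can only lose information about X.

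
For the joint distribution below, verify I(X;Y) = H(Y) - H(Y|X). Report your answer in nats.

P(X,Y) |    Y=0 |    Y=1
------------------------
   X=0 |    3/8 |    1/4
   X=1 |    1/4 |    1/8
I(X;Y) = 0.0022 nats

Mutual information has multiple equivalent forms:
- I(X;Y) = H(X) - H(X|Y)
- I(X;Y) = H(Y) - H(Y|X)
- I(X;Y) = H(X) + H(Y) - H(X,Y)

Computing all quantities:
H(X) = 0.6616, H(Y) = 0.6616, H(X,Y) = 1.3209
H(X|Y) = 0.6593, H(Y|X) = 0.6593

Verification:
H(X) - H(X|Y) = 0.6616 - 0.6593 = 0.0022
H(Y) - H(Y|X) = 0.6616 - 0.6593 = 0.0022
H(X) + H(Y) - H(X,Y) = 0.6616 + 0.6616 - 1.3209 = 0.0022

All forms give I(X;Y) = 0.0022 nats. ✓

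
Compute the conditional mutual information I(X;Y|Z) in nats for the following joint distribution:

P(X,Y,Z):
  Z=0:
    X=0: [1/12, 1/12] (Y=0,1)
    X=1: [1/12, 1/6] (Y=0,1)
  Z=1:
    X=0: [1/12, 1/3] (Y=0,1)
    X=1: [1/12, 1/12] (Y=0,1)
0.0307 nats

Conditional mutual information: I(X;Y|Z) = H(X|Z) + H(Y|Z) - H(X,Y|Z)

H(Z) = 0.6792
H(X,Z) = 1.3086 → H(X|Z) = 0.6294
H(Y,Z) = 1.3086 → H(Y|Z) = 0.6294
H(X,Y,Z) = 1.9073 → H(X,Y|Z) = 1.2281

I(X;Y|Z) = 0.6294 + 0.6294 - 1.2281 = 0.0307 nats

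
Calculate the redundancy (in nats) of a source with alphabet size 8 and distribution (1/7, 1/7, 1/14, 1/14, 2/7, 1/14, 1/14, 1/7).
0.1335 nats

Redundancy measures how far a source is from maximum entropy:
R = H_max - H(X)

Maximum entropy for 8 symbols: H_max = log_e(8) = 2.0794 nats
Actual entropy: H(X) = 1.9459 nats
Redundancy: R = 2.0794 - 1.9459 = 0.1335 nats

This redundancy represents potential for compression: the source could be compressed by 0.1335 nats per symbol.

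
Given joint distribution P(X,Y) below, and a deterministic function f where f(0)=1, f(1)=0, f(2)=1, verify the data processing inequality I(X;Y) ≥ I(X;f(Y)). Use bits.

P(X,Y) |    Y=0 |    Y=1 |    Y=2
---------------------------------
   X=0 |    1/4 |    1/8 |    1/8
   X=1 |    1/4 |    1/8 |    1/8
I(X;Y) = 0.0000, I(X;f(Y)) = 0.0000, inequality holds: 0.0000 ≥ 0.0000

Data Processing Inequality: For any Markov chain X → Y → Z, we have I(X;Y) ≥ I(X;Z).

Here Z = f(Y) is a deterministic function of Y, forming X → Y → Z.

Original I(X;Y) = 0.0000 bits

After applying f:
P(X,Z) where Z=f(Y):
- P(X,Z=0) = P(X,Y=1)
- P(X,Z=1) = P(X,Y=0) + P(X,Y=2)

I(X;Z) = I(X;f(Y)) = 0.0000 bits

Verification: 0.0000 ≥ 0.0000 ✓

Information cannot be created by processing; the function f can only lose information about X.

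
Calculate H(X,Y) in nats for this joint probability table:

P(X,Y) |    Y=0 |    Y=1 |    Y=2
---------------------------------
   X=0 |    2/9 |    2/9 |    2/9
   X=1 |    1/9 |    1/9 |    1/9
1.7351 nats

Joint entropy is H(X,Y) = -Σ_{x,y} p(x,y) log p(x,y).

Summing over all non-zero entries:
H(X,Y) = -[2/9·log_e(2/9) + 2/9·log_e(2/9) + 2/9·log_e(2/9) + 1/9·log_e(1/9) + 1/9·log_e(1/9) + 1/9·log_e(1/9)]
H(X,Y) = 1.7351 nats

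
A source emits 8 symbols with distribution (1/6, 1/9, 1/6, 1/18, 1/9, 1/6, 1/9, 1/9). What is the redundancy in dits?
0.0202 dits

Redundancy measures how far a source is from maximum entropy:
R = H_max - H(X)

Maximum entropy for 8 symbols: H_max = log_10(8) = 0.9031 dits
Actual entropy: H(X) = 0.8829 dits
Redundancy: R = 0.9031 - 0.8829 = 0.0202 dits

This redundancy represents potential for compression: the source could be compressed by 0.0202 dits per symbol.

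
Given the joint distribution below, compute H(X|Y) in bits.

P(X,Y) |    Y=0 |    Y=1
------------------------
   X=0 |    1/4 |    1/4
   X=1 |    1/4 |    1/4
1.0000 bits

Using the chain rule: H(X|Y) = H(X,Y) - H(Y)

First, compute H(X,Y) = 2.0000 bits

Marginal P(Y) = (1/2, 1/2)
H(Y) = 1.0000 bits

H(X|Y) = H(X,Y) - H(Y) = 2.0000 - 1.0000 = 1.0000 bits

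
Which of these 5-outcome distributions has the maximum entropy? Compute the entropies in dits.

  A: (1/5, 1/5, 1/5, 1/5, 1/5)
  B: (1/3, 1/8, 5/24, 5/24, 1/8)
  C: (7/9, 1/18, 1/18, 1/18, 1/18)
A

For a discrete distribution over n outcomes, entropy is maximized by the uniform distribution.

Computing entropies:
H(A) = 0.6990 dits
H(B) = 0.6687 dits
H(C) = 0.3638 dits

The uniform distribution (where all probabilities equal 1/5) achieves the maximum entropy of log_10(5) = 0.6990 dits.

Distribution A has the highest entropy.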